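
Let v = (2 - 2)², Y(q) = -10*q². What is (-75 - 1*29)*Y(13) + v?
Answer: 175760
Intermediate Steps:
v = 0 (v = 0² = 0)
(-75 - 1*29)*Y(13) + v = (-75 - 1*29)*(-10*13²) + 0 = (-75 - 29)*(-10*169) + 0 = -104*(-1690) + 0 = 175760 + 0 = 175760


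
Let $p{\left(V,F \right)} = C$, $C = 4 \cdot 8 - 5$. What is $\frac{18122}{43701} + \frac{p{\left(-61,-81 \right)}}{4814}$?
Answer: $\frac{88419235}{210376614} \approx 0.42029$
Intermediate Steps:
$C = 27$ ($C = 32 - 5 = 27$)
$p{\left(V,F \right)} = 27$
$\frac{18122}{43701} + \frac{p{\left(-61,-81 \right)}}{4814} = \frac{18122}{43701} + \frac{27}{4814} = \frac{88419235}{210376614}$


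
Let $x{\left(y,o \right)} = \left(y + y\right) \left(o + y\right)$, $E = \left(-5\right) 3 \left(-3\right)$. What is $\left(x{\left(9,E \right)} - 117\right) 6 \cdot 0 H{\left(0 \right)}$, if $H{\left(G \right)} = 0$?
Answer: $0$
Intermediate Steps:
$E = 45$ ($E = \left(-15\right) \left(-3\right) = 45$)
$x{\left(y,o \right)} = 2 y \left(o + y\right)$
$\left(x{\left(9,E \right)} - 117\right) 6 \cdot 0 H{\left(0 \right)} = \left(2 \cdot 9 \left(45 + 9\right) - 117\right) 6 \cdot 0 \cdot 0 = \left(2 \cdot 9 \cdot 54 - 117\right) 0 \cdot 0 = \left(972 - 117\right) 0 = 855 \cdot 0 = 0$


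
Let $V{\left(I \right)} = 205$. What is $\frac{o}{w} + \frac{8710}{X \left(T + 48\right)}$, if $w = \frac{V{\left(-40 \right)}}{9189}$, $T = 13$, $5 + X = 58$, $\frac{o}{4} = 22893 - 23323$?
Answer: $- \frac{10219207618}{132553} \approx -77095.0$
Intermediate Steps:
$o = -1720$ ($o = 4 \left(22893 - 23323\right) = 4 \left(-430\right) = -1720$)
$X = 53$ ($X = -5 + 58 = 53$)
$w = \frac{205}{9189} \approx 0.022309$
$\frac{o}{w} + \frac{8710}{X \left(T + 48\right)} = - \frac{1720}{\frac{205}{9189}} + \frac{8710}{53 \left(13 + 48\right)} = \left(-1720\right) \frac{9189}{205} + \frac{8710}{53 \cdot 61} = - \frac{3161016}{41} + \frac{8710}{3233} = - \frac{10219207618}{132553}$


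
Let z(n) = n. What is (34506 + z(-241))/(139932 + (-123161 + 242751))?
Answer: 34265/259522 ≈ 0.13203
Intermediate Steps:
(34506 + z(-241))/(139932 + (-123161 + 242751)) = (34506 - 241)/(139932 + (-123161 + 242751)) = 34265/(139932 + 119590) = 34265/259522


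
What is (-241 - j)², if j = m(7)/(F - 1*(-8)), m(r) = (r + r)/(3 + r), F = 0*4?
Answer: 93064609/1600 ≈ 58165.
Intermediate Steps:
F = 0
m(r) = 2*r/(3 + r) (m(r) = (2*r)/(3 + r) = 2*r/(3 + r))
j = 7/40 (j = (2*7/(3 + 7))/(0 - 1*(-8)) = (2*7/10)/(0 + 8) = (2*7*(⅒))/8 = (7/5)*(⅛) = 7/40 ≈ 0.17500)
(-241 - j)² = (-241 - 1*7/40)² = (-241 - 7/40)² = (-9647/40)² = 93064609/1600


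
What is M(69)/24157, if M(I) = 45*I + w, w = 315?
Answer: 3420/24157 ≈ 0.14157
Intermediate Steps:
M(I) = 315 + 45*I (M(I) = 45*I + 315 = 315 + 45*I)
M(69)/24157 = (315 + 45*69)/24157 = (315 + 3105)*(1/24157) = 3420*(1/24157) = 3420/24157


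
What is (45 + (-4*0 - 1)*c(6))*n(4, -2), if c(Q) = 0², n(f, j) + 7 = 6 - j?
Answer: 45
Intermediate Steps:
n(f, j) = -1 - j (n(f, j) = -7 + (6 - j) = -1 - j)
c(Q) = 0
(45 + (-4*0 - 1)*c(6))*n(4, -2) = (45 + (-4*0 - 1)*0)*(-1 - 1*(-2)) = (45 + (0 - 1)*0)*(-1 + 2) = (45 - 1*0)*1 = (45 + 0)*1 = 45*1 = 45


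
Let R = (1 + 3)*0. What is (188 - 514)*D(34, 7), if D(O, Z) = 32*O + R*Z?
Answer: -354688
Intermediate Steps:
R = 0 (R = 4*0 = 0)
D(O, Z) = 32*O (D(O, Z) = 32*O + 0*Z = 32*O + 0 = 32*O)
(188 - 514)*D(34, 7) = (188 - 514)*(32*34) = -326*1088 = -354688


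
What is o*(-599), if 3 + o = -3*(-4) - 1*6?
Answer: -1797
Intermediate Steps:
o = 3 (o = -3 + (-3*(-4) - 1*6) = -3 + (12 - 6) = -3 + 6 = 3)
o*(-599) = 3*(-599) = -1797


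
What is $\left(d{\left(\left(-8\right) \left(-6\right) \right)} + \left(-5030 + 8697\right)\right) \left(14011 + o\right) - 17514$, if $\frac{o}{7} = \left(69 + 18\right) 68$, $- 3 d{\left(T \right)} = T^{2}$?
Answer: $160653763$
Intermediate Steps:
$d{\left(T \right)} = - \frac{T^{2}}{3}$
$o = 41412$ ($o = 7 \left(69 + 18\right) 68 = 7 \cdot 87 \cdot 68 = 7 \cdot 5916 = 41412$)
$\left(d{\left(\left(-8\right) \left(-6\right) \right)} + \left(-5030 + 8697\right)\right) \left(14011 + o\right) - 17514 = \left(- \frac{\left(\left(-8\right) \left(-6\right)\right)^{2}}{3} + \left(-5030 + 8697\right)\right) \left(14011 + 41412\right) - 17514 = \left(- \frac{48^{2}}{3} + 3667\right) 55423 - 17514 = \left(\left(- \frac{1}{3}\right) 2304 + 3667\right) 55423 - 17514 = \left(-768 + 3667\right) 55423 - 17514 = 2899 \cdot 55423 - 17514 = 160671277 - 17514 = 160653763$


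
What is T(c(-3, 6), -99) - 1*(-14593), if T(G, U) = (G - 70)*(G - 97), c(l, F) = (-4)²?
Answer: 18967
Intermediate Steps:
c(l, F) = 16
T(G, U) = (-97 + G)*(-70 + G) (T(G, U) = (-70 + G)*(-97 + G) = (-97 + G)*(-70 + G))
T(c(-3, 6), -99) - 1*(-14593) = (6790 + 16² - 167*16) - 1*(-14593) = (6790 + 256 - 2672) + 14593 = 4374 + 14593 = 18967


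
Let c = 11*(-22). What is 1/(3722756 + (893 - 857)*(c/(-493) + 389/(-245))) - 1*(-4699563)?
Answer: 2113150579148534249/449648313928 ≈ 4.6996e+6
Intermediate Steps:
c = -242
1/(3722756 + (893 - 857)*(c/(-493) + 389/(-245))) - 1*(-4699563) = 1/(3722756 + (893 - 857)*(-242/(-493) + 389/(-245))) - 1*(-4699563) = 1/(3722756 + 36*(-242*(-1/493) + 389*(-1/245))) + 4699563 = 1/(3722756 + 36*(242/493 - 389/245)) + 4699563 = 1/(3722756 + 36*(-132487/120785)) + 4699563 = 1/(3722756 - 4769532/120785) + 4699563 = 1/(449648313928/120785) + 4699563 = 120785/449648313928 + 4699563 = 2113150579148534249/449648313928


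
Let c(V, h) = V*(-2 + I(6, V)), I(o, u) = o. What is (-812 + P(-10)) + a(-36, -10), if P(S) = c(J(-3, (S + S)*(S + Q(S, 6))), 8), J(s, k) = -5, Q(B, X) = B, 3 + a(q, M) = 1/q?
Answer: -30061/36 ≈ -835.03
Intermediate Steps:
a(q, M) = -3 + 1/q
c(V, h) = 4*V (c(V, h) = V*(-2 + 6) = V*4 = 4*V)
P(S) = -20 (P(S) = 4*(-5) = -20)
(-812 + P(-10)) + a(-36, -10) = (-812 - 20) + (-3 + 1/(-36)) = -832 + (-3 - 1/36) = -832 - 109/36 = -30061/36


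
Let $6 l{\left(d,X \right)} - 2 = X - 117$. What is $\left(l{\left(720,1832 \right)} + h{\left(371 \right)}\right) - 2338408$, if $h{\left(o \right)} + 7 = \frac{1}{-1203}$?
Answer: $- \frac{1875179325}{802} \approx -2.3381 \cdot 10^{6}$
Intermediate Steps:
$h{\left(o \right)} = - \frac{8422}{1203}$ ($h{\left(o \right)} = -7 + \frac{1}{-1203} = -7 - \frac{1}{1203} = - \frac{8422}{1203}$)
$l{\left(d,X \right)} = - \frac{115}{6} + \frac{X}{6}$ ($l{\left(d,X \right)} = \frac{1}{3} + \frac{X - 117}{6} = \frac{1}{3} + \frac{-117 + X}{6} = \frac{1}{3} + \left(- \frac{39}{2} + \frac{X}{6}\right) = - \frac{115}{6} + \frac{X}{6}$)
$\left(l{\left(720,1832 \right)} + h{\left(371 \right)}\right) - 2338408 = \left(\left(- \frac{115}{6} + \frac{1}{6} \cdot 1832\right) - \frac{8422}{1203}\right) - 2338408 = \left(\left(- \frac{115}{6} + \frac{916}{3}\right) - \frac{8422}{1203}\right) - 2338408 = \left(\frac{1717}{6} - \frac{8422}{1203}\right) - 2338408 = \frac{223891}{802} - 2338408 = - \frac{1875179325}{802}$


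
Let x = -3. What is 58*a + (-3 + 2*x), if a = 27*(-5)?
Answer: -7839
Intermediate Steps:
a = -135
58*a + (-3 + 2*x) = 58*(-135) + (-3 + 2*(-3)) = -7830 + (-3 - 6) = -7830 - 9 = -7839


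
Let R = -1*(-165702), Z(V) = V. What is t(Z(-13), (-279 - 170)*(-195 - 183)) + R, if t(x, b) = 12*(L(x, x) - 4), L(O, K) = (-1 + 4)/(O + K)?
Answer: 2153484/13 ≈ 1.6565e+5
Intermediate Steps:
L(O, K) = 3/(K + O)
R = 165702
t(x, b) = -48 + 18/x (t(x, b) = 12*(3/(x + x) - 4) = 12*(3/((2*x)) - 4) = 12*(3*(1/(2*x)) - 4) = 12*(3/(2*x) - 4) = 12*(-4 + 3/(2*x)) = -48 + 18/x)
t(Z(-13), (-279 - 170)*(-195 - 183)) + R = (-48 + 18/(-13)) + 165702 = (-48 + 18*(-1/13)) + 165702 = (-48 - 18/13) + 165702 = -642/13 + 165702 = 2153484/13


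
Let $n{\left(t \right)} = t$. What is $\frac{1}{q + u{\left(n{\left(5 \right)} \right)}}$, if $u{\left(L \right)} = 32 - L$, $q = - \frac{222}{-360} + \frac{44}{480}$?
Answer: $\frac{24}{665} \approx 0.03609$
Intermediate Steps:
$q = \frac{17}{24}$ ($q = \left(-222\right) \left(- \frac{1}{360}\right) + 44 \cdot \frac{1}{480} = \frac{37}{60} + \frac{11}{120} = \frac{17}{24} \approx 0.70833$)
$\frac{1}{q + u{\left(n{\left(5 \right)} \right)}} = \frac{1}{\frac{17}{24} + \left(32 - 5\right)} = \frac{1}{\frac{17}{24} + 27} = \frac{1}{\frac{665}{24}} = \frac{24}{665}$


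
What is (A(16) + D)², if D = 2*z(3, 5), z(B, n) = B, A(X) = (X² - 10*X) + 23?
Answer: 15625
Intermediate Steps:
A(X) = 23 + X² - 10*X
D = 6 (D = 2*3 = 6)
(A(16) + D)² = ((23 + 16² - 10*16) + 6)² = ((23 + 256 - 160) + 6)² = (119 + 6)² = 125² = 15625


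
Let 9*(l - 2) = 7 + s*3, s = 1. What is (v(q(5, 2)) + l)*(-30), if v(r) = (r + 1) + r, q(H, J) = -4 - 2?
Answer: 710/3 ≈ 236.67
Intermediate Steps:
q(H, J) = -6
v(r) = 1 + 2*r (v(r) = (1 + r) + r = 1 + 2*r)
l = 28/9 (l = 2 + (7 + 1*3)/9 = 2 + (7 + 3)/9 = 2 + (1/9)*10 = 2 + 10/9 = 28/9 ≈ 3.1111)
(v(q(5, 2)) + l)*(-30) = ((1 + 2*(-6)) + 28/9)*(-30) = ((1 - 12) + 28/9)*(-30) = (-11 + 28/9)*(-30) = -71/9*(-30) = 710/3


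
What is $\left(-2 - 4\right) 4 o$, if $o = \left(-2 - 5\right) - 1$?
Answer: $192$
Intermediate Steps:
$o = -8$ ($o = \left(-2 - 5\right) - 1 = -7 - 1 = -8$)
$\left(-2 - 4\right) 4 o = \left(-2 - 4\right) 4 \left(-8\right) = \left(-6\right) 4 \left(-8\right) = \left(-24\right) \left(-8\right) = 192$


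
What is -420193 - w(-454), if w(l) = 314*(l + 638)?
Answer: -477969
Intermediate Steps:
w(l) = 200332 + 314*l (w(l) = 314*(638 + l) = 200332 + 314*l)
-420193 - w(-454) = -420193 - (200332 + 314*(-454)) = -420193 - (200332 - 142556) = -420193 - 1*57776 = -420193 - 57776 = -477969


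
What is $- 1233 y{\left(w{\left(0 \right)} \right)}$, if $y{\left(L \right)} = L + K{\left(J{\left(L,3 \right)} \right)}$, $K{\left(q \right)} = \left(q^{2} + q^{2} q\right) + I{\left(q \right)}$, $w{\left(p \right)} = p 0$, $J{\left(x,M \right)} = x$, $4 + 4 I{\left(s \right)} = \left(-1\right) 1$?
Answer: $\frac{6165}{4} \approx 1541.3$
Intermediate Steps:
$I{\left(s \right)} = - \frac{5}{4}$ ($I{\left(s \right)} = -1 + \frac{\left(-1\right) 1}{4} = -1 + \frac{1}{4} \left(-1\right) = -1 - \frac{1}{4} = - \frac{5}{4}$)
$w{\left(p \right)} = 0$
$K{\left(q \right)} = - \frac{5}{4} + q^{2} + q^{3}$ ($K{\left(q \right)} = \left(q^{2} + q^{2} q\right) - \frac{5}{4} = \left(q^{2} + q^{3}\right) - \frac{5}{4} = - \frac{5}{4} + q^{2} + q^{3}$)
$y{\left(L \right)} = - \frac{5}{4} + L + L^{2} + L^{3}$ ($y{\left(L \right)} = L + \left(- \frac{5}{4} + L^{2} + L^{3}\right) = - \frac{5}{4} + L + L^{2} + L^{3}$)
$- 1233 y{\left(w{\left(0 \right)} \right)} = - 1233 \left(- \frac{5}{4} + 0 + 0^{2} + 0^{3}\right) = - 1233 \left(- \frac{5}{4} + 0 + 0 + 0\right) = \left(-1233\right) \left(- \frac{5}{4}\right) = \frac{6165}{4}$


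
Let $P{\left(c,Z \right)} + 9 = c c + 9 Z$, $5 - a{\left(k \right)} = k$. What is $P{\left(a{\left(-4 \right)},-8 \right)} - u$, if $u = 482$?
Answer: $-482$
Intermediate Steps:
$a{\left(k \right)} = 5 - k$
$P{\left(c,Z \right)} = -9 + c^{2} + 9 Z$ ($P{\left(c,Z \right)} = -9 + \left(c c + 9 Z\right) = -9 + \left(c^{2} + 9 Z\right) = -9 + c^{2} + 9 Z$)
$P{\left(a{\left(-4 \right)},-8 \right)} - u = \left(-9 + \left(5 - -4\right)^{2} + 9 \left(-8\right)\right) - 482 = \left(-9 + \left(5 + 4\right)^{2} - 72\right) - 482 = \left(-9 + 9^{2} - 72\right) - 482 = \left(-9 + 81 - 72\right) - 482 = 0 - 482 = -482$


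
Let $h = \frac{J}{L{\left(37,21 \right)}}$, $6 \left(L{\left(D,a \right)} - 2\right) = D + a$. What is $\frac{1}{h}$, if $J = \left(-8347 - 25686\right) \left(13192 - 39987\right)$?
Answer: $\frac{7}{547148541} \approx 1.2794 \cdot 10^{-8}$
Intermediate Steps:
$L{\left(D,a \right)} = 2 + \frac{D}{6} + \frac{a}{6}$ ($L{\left(D,a \right)} = 2 + \frac{D + a}{6} = 2 + \left(\frac{D}{6} + \frac{a}{6}\right) = 2 + \frac{D}{6} + \frac{a}{6}$)
$J = 911914235$ ($J = \left(-34033\right) \left(-26795\right) = 911914235$)
$h = \frac{547148541}{7}$ ($h = \frac{911914235}{2 + \frac{1}{6} \cdot 37 + \frac{1}{6} \cdot 21} = \frac{911914235}{2 + \frac{37}{6} + \frac{7}{2}} = \frac{911914235}{\frac{35}{3}} = 911914235 \cdot \frac{3}{35} = \frac{547148541}{7} \approx 7.8164 \cdot 10^{7}$)
$\frac{1}{h} = \frac{1}{\frac{547148541}{7}} = \frac{7}{547148541}$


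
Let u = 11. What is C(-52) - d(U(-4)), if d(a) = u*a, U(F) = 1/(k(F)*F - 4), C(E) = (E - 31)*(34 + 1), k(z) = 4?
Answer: -58089/20 ≈ -2904.4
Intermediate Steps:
C(E) = -1085 + 35*E (C(E) = (-31 + E)*35 = -1085 + 35*E)
U(F) = 1/(-4 + 4*F) (U(F) = 1/(4*F - 4) = 1/(-4 + 4*F))
d(a) = 11*a
C(-52) - d(U(-4)) = (-1085 + 35*(-52)) - 11*1/(4*(-1 - 4)) = (-1085 - 1820) - 11*(¼)/(-5) = -2905 - 11*(¼)*(-⅕) = -2905 - 11*(-1)/20 = -2905 - 1*(-11/20) = -2905 + 11/20 = -58089/20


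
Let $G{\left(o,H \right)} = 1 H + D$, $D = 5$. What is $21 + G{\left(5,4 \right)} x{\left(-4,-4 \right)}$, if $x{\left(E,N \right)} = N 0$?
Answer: $21$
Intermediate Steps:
$x{\left(E,N \right)} = 0$
$G{\left(o,H \right)} = 5 + H$ ($G{\left(o,H \right)} = 1 H + 5 = H + 5 = 5 + H$)
$21 + G{\left(5,4 \right)} x{\left(-4,-4 \right)} = 21 + \left(5 + 4\right) 0 = 21 + 9 \cdot 0 = 21 + 0 = 21$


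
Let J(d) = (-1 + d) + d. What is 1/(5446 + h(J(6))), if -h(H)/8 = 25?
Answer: 1/5246 ≈ 0.00019062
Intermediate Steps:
J(d) = -1 + 2*d
h(H) = -200 (h(H) = -8*25 = -200)
1/(5446 + h(J(6))) = 1/(5446 - 200) = 1/5246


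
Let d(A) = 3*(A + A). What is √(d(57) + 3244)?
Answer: √3586 ≈ 59.883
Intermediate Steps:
d(A) = 6*A (d(A) = 3*(2*A) = 6*A)
√(d(57) + 3244) = √(6*57 + 3244) = √(342 + 3244) = √3586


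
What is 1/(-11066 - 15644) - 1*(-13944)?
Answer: 372444239/26710 ≈ 13944.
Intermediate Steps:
1/(-11066 - 15644) - 1*(-13944) = 1/(-26710) + 13944 = -1/26710 + 13944 = 372444239/26710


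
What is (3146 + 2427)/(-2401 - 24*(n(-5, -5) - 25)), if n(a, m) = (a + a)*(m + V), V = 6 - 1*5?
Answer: -5573/2761 ≈ -2.0185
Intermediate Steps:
V = 1 (V = 6 - 5 = 1)
n(a, m) = 2*a*(1 + m) (n(a, m) = (a + a)*(m + 1) = (2*a)*(1 + m) = 2*a*(1 + m))
(3146 + 2427)/(-2401 - 24*(n(-5, -5) - 25)) = (3146 + 2427)/(-2401 - 24*(2*(-5)*(1 - 5) - 25)) = 5573/(-2401 - 24*(2*(-5)*(-4) - 25)) = 5573/(-2401 - 24*(40 - 25)) = 5573/(-2401 - 24*15) = 5573/(-2401 - 360) = 5573/(-2761) = 5573*(-1/2761) = -5573/2761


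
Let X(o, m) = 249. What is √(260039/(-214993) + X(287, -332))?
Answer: √11453368957474/214993 ≈ 15.741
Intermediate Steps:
√(260039/(-214993) + X(287, -332)) = √(260039/(-214993) + 249) = √(260039*(-1/214993) + 249) = √(-260039/214993 + 249) = √(53273218/214993) = √11453368957474/214993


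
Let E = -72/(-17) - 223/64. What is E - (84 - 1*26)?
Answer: -62287/1088 ≈ -57.249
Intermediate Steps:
E = 817/1088 (E = -72*(-1/17) - 223*1/64 = 72/17 - 223/64 = 817/1088 ≈ 0.75092)
E - (84 - 1*26) = 817/1088 - (84 - 1*26) = 817/1088 - (84 - 26) = 817/1088 - 1*58 = 817/1088 - 58 = -62287/1088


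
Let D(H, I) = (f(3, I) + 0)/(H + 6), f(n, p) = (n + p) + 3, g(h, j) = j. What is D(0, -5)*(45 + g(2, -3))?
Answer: 7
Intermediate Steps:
f(n, p) = 3 + n + p
D(H, I) = (6 + I)/(6 + H) (D(H, I) = ((3 + 3 + I) + 0)/(H + 6) = ((6 + I) + 0)/(6 + H) = (6 + I)/(6 + H))
D(0, -5)*(45 + g(2, -3)) = ((6 - 5)/(6 + 0))*(45 - 3) = (1/6)*42 = ((⅙)*1)*42 = (⅙)*42 = 7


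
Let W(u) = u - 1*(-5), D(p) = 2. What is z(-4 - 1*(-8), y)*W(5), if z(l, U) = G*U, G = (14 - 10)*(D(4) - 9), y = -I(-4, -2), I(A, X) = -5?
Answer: -1400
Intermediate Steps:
W(u) = 5 + u (W(u) = u + 5 = 5 + u)
y = 5 (y = -1*(-5) = 5)
G = -28 (G = (14 - 10)*(2 - 9) = 4*(-7) = -28)
z(l, U) = -28*U
z(-4 - 1*(-8), y)*W(5) = (-28*5)*(5 + 5) = -140*10 = -1400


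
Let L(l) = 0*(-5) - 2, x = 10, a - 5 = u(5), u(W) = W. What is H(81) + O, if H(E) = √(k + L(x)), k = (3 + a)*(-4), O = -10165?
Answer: -10165 + 3*I*√6 ≈ -10165.0 + 7.3485*I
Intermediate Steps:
a = 10 (a = 5 + 5 = 10)
k = -52 (k = (3 + 10)*(-4) = 13*(-4) = -52)
L(l) = -2 (L(l) = 0 - 2 = -2)
H(E) = 3*I*√6 (H(E) = √(-52 - 2) = √(-54) = 3*I*√6)
H(81) + O = 3*I*√6 - 10165 = -10165 + 3*I*√6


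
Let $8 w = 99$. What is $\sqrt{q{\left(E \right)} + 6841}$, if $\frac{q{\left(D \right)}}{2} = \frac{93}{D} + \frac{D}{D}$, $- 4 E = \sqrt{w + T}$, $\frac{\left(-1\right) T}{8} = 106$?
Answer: $\frac{\sqrt{305808366675 + 9947280 i \sqrt{13370}}}{6685} \approx 82.723 + 0.15557 i$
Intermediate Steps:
$w = \frac{99}{8}$ ($w = \frac{1}{8} \cdot 99 = \frac{99}{8} \approx 12.375$)
$T = -848$ ($T = \left(-8\right) 106 = -848$)
$E = - \frac{i \sqrt{13370}}{16}$ ($E = - \frac{\sqrt{\frac{99}{8} - 848}}{4} = - \frac{\sqrt{- \frac{6685}{8}}}{4} = - \frac{\frac{1}{4} i \sqrt{13370}}{4} = - \frac{i \sqrt{13370}}{16} \approx - 7.2268 i$)
$q{\left(D \right)} = 2 + \frac{186}{D}$ ($q{\left(D \right)} = 2 \left(\frac{93}{D} + \frac{D}{D}\right) = 2 \left(\frac{93}{D} + 1\right) = 2 \left(1 + \frac{93}{D}\right) = 2 + \frac{186}{D}$)
$\sqrt{q{\left(E \right)} + 6841} = \sqrt{\left(2 + \frac{186}{\left(- \frac{1}{16}\right) i \sqrt{13370}}\right) + 6841} = \sqrt{\left(2 + 186 \frac{8 i \sqrt{13370}}{6685}\right) + 6841} = \sqrt{\left(2 + \frac{1488 i \sqrt{13370}}{6685}\right) + 6841} = \sqrt{6843 + \frac{1488 i \sqrt{13370}}{6685}}$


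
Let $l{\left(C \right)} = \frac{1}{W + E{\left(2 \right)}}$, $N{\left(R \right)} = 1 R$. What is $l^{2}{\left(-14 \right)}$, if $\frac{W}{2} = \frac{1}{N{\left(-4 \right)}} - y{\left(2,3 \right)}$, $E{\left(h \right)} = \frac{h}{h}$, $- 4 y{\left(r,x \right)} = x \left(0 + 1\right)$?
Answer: $\frac{1}{4} \approx 0.25$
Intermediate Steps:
$N{\left(R \right)} = R$
$y{\left(r,x \right)} = - \frac{x}{4}$ ($y{\left(r,x \right)} = - \frac{x \left(0 + 1\right)}{4} = - \frac{x 1}{4} = - \frac{x}{4}$)
$E{\left(h \right)} = 1$
$W = 1$ ($W = 2 \left(\frac{1}{-4} - \left(- \frac{1}{4}\right) 3\right) = 2 \left(- \frac{1}{4} - - \frac{3}{4}\right) = 2 \left(- \frac{1}{4} + \frac{3}{4}\right) = 2 \cdot \frac{1}{2} = 1$)
$l{\left(C \right)} = \frac{1}{2}$ ($l{\left(C \right)} = \frac{1}{1 + 1} = \frac{1}{2}$)
$l^{2}{\left(-14 \right)} = \left(\frac{1}{2}\right)^{2} = \frac{1}{4}$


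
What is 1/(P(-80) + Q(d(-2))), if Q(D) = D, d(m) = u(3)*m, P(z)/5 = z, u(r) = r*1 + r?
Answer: -1/412 ≈ -0.0024272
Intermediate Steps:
u(r) = 2*r (u(r) = r + r = 2*r)
P(z) = 5*z
d(m) = 6*m (d(m) = (2*3)*m = 6*m)
1/(P(-80) + Q(d(-2))) = 1/(5*(-80) + 6*(-2)) = 1/(-400 - 12) = 1/(-412) = -1/412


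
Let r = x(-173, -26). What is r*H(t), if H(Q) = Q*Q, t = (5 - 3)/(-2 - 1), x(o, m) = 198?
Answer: 88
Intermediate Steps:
r = 198
t = -2/3 (t = 2/(-3) = 2*(-1/3) = -2/3 ≈ -0.66667)
H(Q) = Q**2
r*H(t) = 198*(-2/3)**2 = 198*(4/9) = 88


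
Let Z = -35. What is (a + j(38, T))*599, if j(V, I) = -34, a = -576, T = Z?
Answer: -365390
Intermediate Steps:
T = -35
(a + j(38, T))*599 = (-576 - 34)*599 = -610*599 = -365390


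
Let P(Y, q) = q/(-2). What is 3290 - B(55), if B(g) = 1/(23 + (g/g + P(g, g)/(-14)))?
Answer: 2391802/727 ≈ 3290.0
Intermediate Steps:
P(Y, q) = -q/2 (P(Y, q) = q*(-½) = -q/2)
B(g) = 1/(24 + g/28) (B(g) = 1/(23 + (g/g - g/2/(-14))) = 1/(23 + (1 - g/2*(-1/14))) = 1/(23 + (1 + g/28)) = 1/(24 + g/28))
3290 - B(55) = 3290 - 28/(672 + 55) = 3290 - 28/727 = 2391802/727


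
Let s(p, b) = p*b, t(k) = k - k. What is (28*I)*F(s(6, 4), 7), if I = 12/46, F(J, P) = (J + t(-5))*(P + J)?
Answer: 124992/23 ≈ 5434.4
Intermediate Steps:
t(k) = 0
s(p, b) = b*p
F(J, P) = J*(J + P) (F(J, P) = (J + 0)*(P + J) = J*(J + P))
I = 6/23 (I = 12*(1/46) = 6/23 ≈ 0.26087)
(28*I)*F(s(6, 4), 7) = (28*(6/23))*((4*6)*(4*6 + 7)) = 168*(24*(24 + 7))/23 = 168*(24*31)/23 = (168/23)*744 = 124992/23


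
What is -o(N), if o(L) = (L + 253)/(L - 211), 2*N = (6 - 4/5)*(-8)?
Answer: 1161/1159 ≈ 1.0017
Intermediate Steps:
N = -104/5 (N = ((6 - 4/5)*(-8))/2 = ((6 - 4*⅕)*(-8))/2 = ((6 - ⅘)*(-8))/2 = ((26/5)*(-8))/2 = (½)*(-208/5) = -104/5 ≈ -20.800)
o(L) = (253 + L)/(-211 + L)
-o(N) = -(253 - 104/5)/(-211 - 104/5) = -1161/((-1159/5)*5) = -(-5)*1161/(1159*5) = -1*(-1161/1159) = 1161/1159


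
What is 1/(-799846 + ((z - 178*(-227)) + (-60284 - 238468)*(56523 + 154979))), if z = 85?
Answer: -1/63187404859 ≈ -1.5826e-11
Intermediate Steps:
1/(-799846 + ((z - 178*(-227)) + (-60284 - 238468)*(56523 + 154979))) = 1/(-799846 + ((85 - 178*(-227)) + (-60284 - 238468)*(56523 + 154979))) = 1/(-799846 + ((85 + 40406) - 298752*211502)) = 1/(-799846 + (40491 - 63186645504)) = 1/(-799846 - 63186605013) = 1/(-63187404859) = -1/63187404859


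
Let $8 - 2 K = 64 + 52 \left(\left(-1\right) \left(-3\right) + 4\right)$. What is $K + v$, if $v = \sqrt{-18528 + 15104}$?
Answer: $-210 + 4 i \sqrt{214} \approx -210.0 + 58.515 i$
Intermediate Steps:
$v = 4 i \sqrt{214}$ ($v = \sqrt{-3424} = 4 i \sqrt{214} \approx 58.515 i$)
$K = -210$ ($K = 4 - \frac{64 + 52 \left(\left(-1\right) \left(-3\right) + 4\right)}{2} = 4 - \frac{64 + 52 \left(3 + 4\right)}{2} = 4 - \frac{64 + 52 \cdot 7}{2} = 4 - \frac{64 + 364}{2} = 4 - 214 = -210$)
$K + v = -210 + 4 i \sqrt{214}$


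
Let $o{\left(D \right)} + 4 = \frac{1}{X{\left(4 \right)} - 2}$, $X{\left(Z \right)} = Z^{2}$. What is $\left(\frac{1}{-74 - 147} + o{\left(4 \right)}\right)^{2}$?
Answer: $\frac{148084561}{9572836} \approx 15.469$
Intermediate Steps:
$o{\left(D \right)} = - \frac{55}{14}$ ($o{\left(D \right)} = -4 + \frac{1}{4^{2} - 2} = -4 + \frac{1}{16 - 2} = -4 + \frac{1}{14} = - \frac{55}{14}$)
$\left(\frac{1}{-74 - 147} + o{\left(4 \right)}\right)^{2} = \left(\frac{1}{-74 - 147} - \frac{55}{14}\right)^{2} = \left(\frac{1}{-221} - \frac{55}{14}\right)^{2} = \left(- \frac{1}{221} - \frac{55}{14}\right)^{2} = \left(- \frac{12169}{3094}\right)^{2} = \frac{148084561}{9572836}$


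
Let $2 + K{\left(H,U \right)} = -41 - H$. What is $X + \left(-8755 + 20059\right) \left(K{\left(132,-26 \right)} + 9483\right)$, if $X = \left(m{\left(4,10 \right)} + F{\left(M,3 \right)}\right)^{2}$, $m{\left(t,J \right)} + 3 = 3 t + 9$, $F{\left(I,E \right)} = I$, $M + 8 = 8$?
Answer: $105217956$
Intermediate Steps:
$M = 0$ ($M = -8 + 8 = 0$)
$K{\left(H,U \right)} = -43 - H$ ($K{\left(H,U \right)} = -2 - \left(41 + H\right) = -43 - H$)
$m{\left(t,J \right)} = 6 + 3 t$ ($m{\left(t,J \right)} = -3 + \left(3 t + 9\right) = -3 + \left(9 + 3 t\right) = 6 + 3 t$)
$X = 324$ ($X = \left(\left(6 + 3 \cdot 4\right) + 0\right)^{2} = \left(\left(6 + 12\right) + 0\right)^{2} = \left(18 + 0\right)^{2} = 18^{2} = 324$)
$X + \left(-8755 + 20059\right) \left(K{\left(132,-26 \right)} + 9483\right) = 324 + \left(-8755 + 20059\right) \left(\left(-43 - 132\right) + 9483\right) = 324 + 11304 \left(\left(-43 - 132\right) + 9483\right) = 324 + 11304 \left(-175 + 9483\right) = 324 + 11304 \cdot 9308 = 324 + 105217632 = 105217956$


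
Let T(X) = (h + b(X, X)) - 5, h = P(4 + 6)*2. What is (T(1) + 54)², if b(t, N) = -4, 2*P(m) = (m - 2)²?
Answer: 11881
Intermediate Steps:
P(m) = (-2 + m)²/2 (P(m) = (m - 2)²/2 = (-2 + m)²/2)
h = 64 (h = ((-2 + (4 + 6))²/2)*2 = ((-2 + 10)²/2)*2 = ((½)*8²)*2 = ((½)*64)*2 = 32*2 = 64)
T(X) = 55 (T(X) = (64 - 4) - 5 = 60 - 5 = 55)
(T(1) + 54)² = (55 + 54)² = 109² = 11881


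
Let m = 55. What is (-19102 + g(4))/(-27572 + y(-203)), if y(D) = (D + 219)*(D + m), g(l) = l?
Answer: 3183/4990 ≈ 0.63788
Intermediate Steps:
y(D) = (55 + D)*(219 + D) (y(D) = (D + 219)*(D + 55) = (219 + D)*(55 + D) = (55 + D)*(219 + D))
(-19102 + g(4))/(-27572 + y(-203)) = (-19102 + 4)/(-27572 + (12045 + (-203)² + 274*(-203))) = -19098/(-27572 + (12045 + 41209 - 55622)) = -19098/(-27572 - 2368) = -19098/(-29940) = -19098*(-1/29940) = 3183/4990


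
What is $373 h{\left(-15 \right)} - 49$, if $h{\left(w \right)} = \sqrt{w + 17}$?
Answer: $-49 + 373 \sqrt{2} \approx 478.5$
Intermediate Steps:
$h{\left(w \right)} = \sqrt{17 + w}$
$373 h{\left(-15 \right)} - 49 = 373 \sqrt{17 - 15} - 49 = 373 \sqrt{2} - 49 = -49 + 373 \sqrt{2}$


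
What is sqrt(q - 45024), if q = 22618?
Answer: I*sqrt(22406) ≈ 149.69*I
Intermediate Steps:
sqrt(q - 45024) = sqrt(22618 - 45024) = sqrt(-22406) = I*sqrt(22406)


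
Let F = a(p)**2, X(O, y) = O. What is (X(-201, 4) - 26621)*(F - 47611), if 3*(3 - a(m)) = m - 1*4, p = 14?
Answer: 11493173356/9 ≈ 1.2770e+9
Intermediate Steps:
a(m) = 13/3 - m/3 (a(m) = 3 - (m - 1*4)/3 = 3 - (m - 4)/3 = 3 - (-4 + m)/3 = 3 + (4/3 - m/3) = 13/3 - m/3)
F = 1/9 (F = (13/3 - 1/3*14)**2 = (13/3 - 14/3)**2 = (-1/3)**2 = 1/9 ≈ 0.11111)
(X(-201, 4) - 26621)*(F - 47611) = (-201 - 26621)*(1/9 - 47611) = -26822*(-428498/9) = 11493173356/9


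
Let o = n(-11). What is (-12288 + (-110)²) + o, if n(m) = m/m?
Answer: -187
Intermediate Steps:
n(m) = 1
o = 1
(-12288 + (-110)²) + o = (-12288 + (-110)²) + 1 = (-12288 + 12100) + 1 = -188 + 1 = -187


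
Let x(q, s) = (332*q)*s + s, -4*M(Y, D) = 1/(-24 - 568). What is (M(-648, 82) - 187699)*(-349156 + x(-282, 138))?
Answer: 2948873272699515/1184 ≈ 2.4906e+12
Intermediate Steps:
M(Y, D) = 1/2368 (M(Y, D) = -1/(4*(-24 - 568)) = -¼/(-592) = -¼*(-1/592) = 1/2368)
x(q, s) = s + 332*q*s (x(q, s) = 332*q*s + s = s + 332*q*s)
(M(-648, 82) - 187699)*(-349156 + x(-282, 138)) = (1/2368 - 187699)*(-349156 + 138*(1 + 332*(-282))) = -444471231*(-349156 + 138*(1 - 93624))/2368 = -444471231*(-349156 + 138*(-93623))/2368 = -444471231*(-349156 - 12919974)/2368 = -444471231/2368*(-13269130) = 2948873272699515/1184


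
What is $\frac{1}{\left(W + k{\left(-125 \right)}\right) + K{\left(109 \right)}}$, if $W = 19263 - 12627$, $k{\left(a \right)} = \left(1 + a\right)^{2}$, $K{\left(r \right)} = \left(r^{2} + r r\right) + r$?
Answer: $\frac{1}{45883} \approx 2.1795 \cdot 10^{-5}$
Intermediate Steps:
$K{\left(r \right)} = r + 2 r^{2}$ ($K{\left(r \right)} = \left(r^{2} + r^{2}\right) + r = 2 r^{2} + r = r + 2 r^{2}$)
$W = 6636$
$\frac{1}{\left(W + k{\left(-125 \right)}\right) + K{\left(109 \right)}} = \frac{1}{\left(6636 + \left(1 - 125\right)^{2}\right) + 109 \left(1 + 2 \cdot 109\right)} = \frac{1}{\left(6636 + \left(-124\right)^{2}\right) + 109 \left(1 + 218\right)} = \frac{1}{\left(6636 + 15376\right) + 109 \cdot 219} = \frac{1}{22012 + 23871} = \frac{1}{45883}$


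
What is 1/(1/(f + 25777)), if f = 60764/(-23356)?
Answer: 150496712/5839 ≈ 25774.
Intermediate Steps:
f = -15191/5839 (f = 60764*(-1/23356) = -15191/5839 ≈ -2.6016)
1/(1/(f + 25777)) = 1/(1/(-15191/5839 + 25777)) = 1/(1/(150496712/5839)) = 1/(5839/150496712) = 150496712/5839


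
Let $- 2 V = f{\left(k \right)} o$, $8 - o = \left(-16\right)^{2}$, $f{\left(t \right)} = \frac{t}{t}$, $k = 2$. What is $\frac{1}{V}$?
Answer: $\frac{1}{124} \approx 0.0080645$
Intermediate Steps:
$f{\left(t \right)} = 1$
$o = -248$ ($o = 8 - \left(-16\right)^{2} = 8 - 256 = -248$)
$V = 124$ ($V = - \frac{1 \left(-248\right)}{2} = \left(- \frac{1}{2}\right) \left(-248\right) = 124$)
$\frac{1}{V} = \frac{1}{124}$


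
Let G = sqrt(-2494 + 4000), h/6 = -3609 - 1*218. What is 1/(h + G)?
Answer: -3827/87875323 - sqrt(1506)/527251938 ≈ -4.3624e-5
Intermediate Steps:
h = -22962 (h = 6*(-3609 - 1*218) = 6*(-3609 - 218) = 6*(-3827) = -22962)
G = sqrt(1506) ≈ 38.807
1/(h + G) = 1/(-22962 + sqrt(1506))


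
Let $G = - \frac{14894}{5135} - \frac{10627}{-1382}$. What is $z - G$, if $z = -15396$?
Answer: $- \frac{109292777857}{7096570} \approx -15401.0$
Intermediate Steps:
$G = \frac{33986137}{7096570}$ ($G = \left(-14894\right) \frac{1}{5135} - - \frac{10627}{1382} = - \frac{14894}{5135} + \frac{10627}{1382} = \frac{33986137}{7096570} \approx 4.7891$)
$z - G = -15396 - \frac{33986137}{7096570} = - \frac{109292777857}{7096570}$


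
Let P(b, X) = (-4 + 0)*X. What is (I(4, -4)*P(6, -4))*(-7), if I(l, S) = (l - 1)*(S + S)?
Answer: 2688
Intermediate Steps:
I(l, S) = 2*S*(-1 + l) (I(l, S) = (-1 + l)*(2*S) = 2*S*(-1 + l))
P(b, X) = -4*X
(I(4, -4)*P(6, -4))*(-7) = ((2*(-4)*(-1 + 4))*(-4*(-4)))*(-7) = ((2*(-4)*3)*16)*(-7) = -24*16*(-7) = -384*(-7) = 2688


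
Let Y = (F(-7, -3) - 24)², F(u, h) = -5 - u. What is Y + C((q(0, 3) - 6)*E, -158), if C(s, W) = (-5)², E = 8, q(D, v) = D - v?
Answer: 509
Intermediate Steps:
C(s, W) = 25
Y = 484 (Y = ((-5 - 1*(-7)) - 24)² = ((-5 + 7) - 24)² = (2 - 24)² = (-22)² = 484)
Y + C((q(0, 3) - 6)*E, -158) = 484 + 25 = 509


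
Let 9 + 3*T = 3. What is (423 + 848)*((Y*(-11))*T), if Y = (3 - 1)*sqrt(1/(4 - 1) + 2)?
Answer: 55924*sqrt(21)/3 ≈ 85425.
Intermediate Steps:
T = -2 (T = -3 + (1/3)*3 = -3 + 1 = -2)
Y = 2*sqrt(21)/3 (Y = 2*sqrt(1/3 + 2) = 2*sqrt(7/3) = 2*(sqrt(21)/3) = 2*sqrt(21)/3 ≈ 3.0550)
(423 + 848)*((Y*(-11))*T) = (423 + 848)*(((2*sqrt(21)/3)*(-11))*(-2)) = 1271*(-22*sqrt(21)/3*(-2)) = 1271*(44*sqrt(21)/3) = 55924*sqrt(21)/3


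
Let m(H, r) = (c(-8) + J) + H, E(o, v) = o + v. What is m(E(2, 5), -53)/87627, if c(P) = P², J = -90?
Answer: -19/87627 ≈ -0.00021683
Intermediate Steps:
m(H, r) = -26 + H (m(H, r) = ((-8)² - 90) + H = (64 - 90) + H = -26 + H)
m(E(2, 5), -53)/87627 = (-26 + (2 + 5))/87627 = (-26 + 7)*(1/87627) = -19*1/87627 = -19/87627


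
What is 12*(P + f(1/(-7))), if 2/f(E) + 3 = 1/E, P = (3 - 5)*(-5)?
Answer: 588/5 ≈ 117.60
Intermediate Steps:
P = 10 (P = -2*(-5) = 10)
f(E) = 2/(-3 + 1/E)
12*(P + f(1/(-7))) = 12*(10 - 2*1/(-7)/(-1 + 3*(1/(-7)))) = 12*(10 - 2*1*(-⅐)/(-1 + 3*(1*(-⅐)))) = 12*(10 - 2*(-⅐)/(-1 + 3*(-⅐))) = 12*(10 - 2*(-⅐)/(-1 - 3/7)) = 12*(10 - 2*(-⅐)/(-10/7)) = 12*(10 - 2*(-⅐)*(-7/10)) = 12*(10 - ⅕) = 12*(49/5) = 588/5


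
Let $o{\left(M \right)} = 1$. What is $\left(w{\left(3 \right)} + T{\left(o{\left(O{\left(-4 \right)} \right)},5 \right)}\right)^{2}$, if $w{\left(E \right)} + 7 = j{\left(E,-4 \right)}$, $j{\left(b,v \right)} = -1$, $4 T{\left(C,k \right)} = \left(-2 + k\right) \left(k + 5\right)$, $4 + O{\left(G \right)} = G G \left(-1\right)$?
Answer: $\frac{1}{4} \approx 0.25$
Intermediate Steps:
$O{\left(G \right)} = -4 - G^{2}$ ($O{\left(G \right)} = -4 + G G \left(-1\right) = -4 + G^{2} \left(-1\right) = -4 - G^{2}$)
$T{\left(C,k \right)} = \frac{\left(-2 + k\right) \left(5 + k\right)}{4}$ ($T{\left(C,k \right)} = \frac{\left(-2 + k\right) \left(k + 5\right)}{4} = \frac{\left(-2 + k\right) \left(5 + k\right)}{4}$)
$w{\left(E \right)} = -8$ ($w{\left(E \right)} = -7 - 1 = -8$)
$\left(w{\left(3 \right)} + T{\left(o{\left(O{\left(-4 \right)} \right)},5 \right)}\right)^{2} = \left(-8 + \left(- \frac{5}{2} + \frac{5^{2}}{4} + \frac{3}{4} \cdot 5\right)\right)^{2} = \left(-8 + \left(- \frac{5}{2} + \frac{1}{4} \cdot 25 + \frac{15}{4}\right)\right)^{2} = \left(-8 + \left(- \frac{5}{2} + \frac{25}{4} + \frac{15}{4}\right)\right)^{2} = \left(-8 + \frac{15}{2}\right)^{2} = \left(- \frac{1}{2}\right)^{2} = \frac{1}{4}$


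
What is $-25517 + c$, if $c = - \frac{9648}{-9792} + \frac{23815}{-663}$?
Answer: $- \frac{67763731}{2652} \approx -25552.0$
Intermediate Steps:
$c = - \frac{92647}{2652}$ ($c = \left(-9648\right) \left(- \frac{1}{9792}\right) + 23815 \left(- \frac{1}{663}\right) = \frac{67}{68} - \frac{23815}{663} = - \frac{92647}{2652} \approx -34.935$)
$-25517 + c = -25517 - \frac{92647}{2652} = - \frac{67763731}{2652}$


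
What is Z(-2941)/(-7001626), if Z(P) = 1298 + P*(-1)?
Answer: -4239/7001626 ≈ -0.00060543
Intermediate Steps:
Z(P) = 1298 - P
Z(-2941)/(-7001626) = (1298 - 1*(-2941))/(-7001626) = (1298 + 2941)*(-1/7001626) = 4239*(-1/7001626) = -4239/7001626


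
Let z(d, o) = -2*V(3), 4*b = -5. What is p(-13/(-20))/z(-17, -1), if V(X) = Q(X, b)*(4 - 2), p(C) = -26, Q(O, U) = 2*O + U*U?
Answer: 104/121 ≈ 0.85950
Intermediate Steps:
b = -5/4 (b = (1/4)*(-5) = -5/4 ≈ -1.2500)
Q(O, U) = U**2 + 2*O (Q(O, U) = 2*O + U**2 = U**2 + 2*O)
V(X) = 25/8 + 4*X (V(X) = ((-5/4)**2 + 2*X)*(4 - 2) = (25/16 + 2*X)*2 = 25/8 + 4*X)
z(d, o) = -121/4 (z(d, o) = -2*(25/8 + 4*3) = -2*(25/8 + 12) = -2*121/8 = -121/4)
p(-13/(-20))/z(-17, -1) = -26/(-121/4) = -26*(-4/121) = 104/121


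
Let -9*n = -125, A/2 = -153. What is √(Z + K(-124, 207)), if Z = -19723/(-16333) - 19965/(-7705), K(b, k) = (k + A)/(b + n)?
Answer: √2922678434533706149345/24942630623 ≈ 2.1674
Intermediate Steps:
A = -306 (A = 2*(-153) = -306)
n = 125/9 (n = -⅑*(-125) = 125/9 ≈ 13.889)
K(b, k) = (-306 + k)/(125/9 + b) (K(b, k) = (k - 306)/(b + 125/9) = (-306 + k)/(125/9 + b))
Z = 95610812/25169153 (Z = -19723*(-1/16333) - 19965*(-1/7705) = 19723/16333 + 3993/1541 = 95610812/25169153 ≈ 3.7987)
√(Z + K(-124, 207)) = √(95610812/25169153 + 9*(-306 + 207)/(125 + 9*(-124))) = √(95610812/25169153 + 9*(-99)/(125 - 1116)) = √(95610812/25169153 + 9*(-99)/(-991)) = √(95610812/25169153 + 9*(-1/991)*(-99)) = √(95610812/25169153 + 891/991) = √(117176030015/24942630623) = √2922678434533706149345/24942630623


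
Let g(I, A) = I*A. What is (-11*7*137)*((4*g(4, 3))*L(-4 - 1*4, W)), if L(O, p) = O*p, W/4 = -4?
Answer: -64813056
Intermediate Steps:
W = -16 (W = 4*(-4) = -16)
g(I, A) = A*I
(-11*7*137)*((4*g(4, 3))*L(-4 - 1*4, W)) = (-11*7*137)*((4*(3*4))*((-4 - 1*4)*(-16))) = (-77*137)*((4*12)*((-4 - 4)*(-16))) = -506352*(-8*(-16)) = -506352*128 = -10549*6144 = -64813056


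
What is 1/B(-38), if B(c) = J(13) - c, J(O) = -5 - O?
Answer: 1/20 ≈ 0.050000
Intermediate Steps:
B(c) = -18 - c (B(c) = (-5 - 1*13) - c = (-5 - 13) - c = -18 - c)
1/B(-38) = 1/(-18 - 1*(-38)) = 1/(-18 + 38) = 1/20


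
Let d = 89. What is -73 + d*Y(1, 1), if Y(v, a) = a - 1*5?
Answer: -429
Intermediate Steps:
Y(v, a) = -5 + a (Y(v, a) = a - 5 = -5 + a)
-73 + d*Y(1, 1) = -73 + 89*(-5 + 1) = -73 + 89*(-4) = -73 - 356 = -429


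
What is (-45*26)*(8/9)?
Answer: -1040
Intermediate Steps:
(-45*26)*(8/9) = -9360/9 = -1170*8/9 = -1040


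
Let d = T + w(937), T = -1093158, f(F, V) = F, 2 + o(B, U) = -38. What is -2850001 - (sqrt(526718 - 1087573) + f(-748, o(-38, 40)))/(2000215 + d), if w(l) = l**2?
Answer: -2543662942139/892513 - I*sqrt(560855)/1785026 ≈ -2.85e+6 - 0.00041955*I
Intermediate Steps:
o(B, U) = -40 (o(B, U) = -2 - 38 = -40)
d = -215189 (d = -1093158 + 937**2 = -1093158 + 877969 = -215189)
-2850001 - (sqrt(526718 - 1087573) + f(-748, o(-38, 40)))/(2000215 + d) = -2850001 - (sqrt(526718 - 1087573) - 748)/(2000215 - 215189) = -2850001 - (sqrt(-560855) - 748)/1785026 = -2850001 - (I*sqrt(560855) - 748)/1785026 = -2850001 - (-748 + I*sqrt(560855))/1785026 = -2850001 - (-374/892513 + I*sqrt(560855)/1785026) = -2850001 + (374/892513 - I*sqrt(560855)/1785026) = -2543662942139/892513 - I*sqrt(560855)/1785026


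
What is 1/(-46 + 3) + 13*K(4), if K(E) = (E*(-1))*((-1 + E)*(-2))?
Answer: 13415/43 ≈ 311.98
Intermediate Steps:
K(E) = -E*(2 - 2*E) (K(E) = (-E)*(2 - 2*E) = -E*(2 - 2*E))
1/(-46 + 3) + 13*K(4) = 1/(-46 + 3) + 13*(2*4*(-1 + 4)) = 1/(-43) + 13*(2*4*3) = -1/43 + 13*24 = -1/43 + 312 = 13415/43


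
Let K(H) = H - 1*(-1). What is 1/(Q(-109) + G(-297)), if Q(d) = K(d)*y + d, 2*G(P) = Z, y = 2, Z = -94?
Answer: -1/372 ≈ -0.0026882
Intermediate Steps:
K(H) = 1 + H (K(H) = H + 1 = 1 + H)
G(P) = -47 (G(P) = (1/2)*(-94) = -47)
Q(d) = 2 + 3*d (Q(d) = (1 + d)*2 + d = (2 + 2*d) + d = 2 + 3*d)
1/(Q(-109) + G(-297)) = 1/((2 + 3*(-109)) - 47) = 1/((2 - 327) - 47) = 1/(-325 - 47) = 1/(-372) = -1/372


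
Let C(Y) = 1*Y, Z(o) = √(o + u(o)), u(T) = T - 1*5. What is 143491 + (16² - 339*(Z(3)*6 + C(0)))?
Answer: 141713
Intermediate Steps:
u(T) = -5 + T (u(T) = T - 5 = -5 + T)
Z(o) = √(-5 + 2*o) (Z(o) = √(o + (-5 + o)) = √(-5 + 2*o))
C(Y) = Y
143491 + (16² - 339*(Z(3)*6 + C(0))) = 143491 + (16² - 339*(√(-5 + 2*3)*6 + 0)) = 143491 + (256 - 339*(√(-5 + 6)*6 + 0)) = 143491 + (256 - 339*(√1*6 + 0)) = 143491 + (256 - 339*(1*6 + 0)) = 143491 + (256 - 339*(6 + 0)) = 143491 + (256 - 339*6) = 143491 + (256 - 2034) = 143491 - 1778 = 141713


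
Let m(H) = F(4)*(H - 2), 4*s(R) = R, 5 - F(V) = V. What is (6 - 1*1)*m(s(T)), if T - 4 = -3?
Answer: -35/4 ≈ -8.7500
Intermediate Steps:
T = 1 (T = 4 - 3 = 1)
F(V) = 5 - V
s(R) = R/4
m(H) = -2 + H (m(H) = (5 - 1*4)*(H - 2) = (5 - 4)*(-2 + H) = 1*(-2 + H) = -2 + H)
(6 - 1*1)*m(s(T)) = (6 - 1*1)*(-2 + (¼)*1) = (6 - 1)*(-2 + ¼) = 5*(-7/4) = -35/4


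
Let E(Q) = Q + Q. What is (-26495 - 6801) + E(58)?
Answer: -33180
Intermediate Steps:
E(Q) = 2*Q
(-26495 - 6801) + E(58) = (-26495 - 6801) + 2*58 = -33296 + 116 = -33180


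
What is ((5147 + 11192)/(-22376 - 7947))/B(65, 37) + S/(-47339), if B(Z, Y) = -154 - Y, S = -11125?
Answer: 65206056546/274172954927 ≈ 0.23783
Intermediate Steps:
((5147 + 11192)/(-22376 - 7947))/B(65, 37) + S/(-47339) = ((5147 + 11192)/(-22376 - 7947))/(-154 - 1*37) - 11125/(-47339) = (16339/(-30323))/(-154 - 37) - 11125*(-1/47339) = (16339*(-1/30323))/(-191) + 11125/47339 = -16339/30323*(-1/191) + 11125/47339 = 16339/5791693 + 11125/47339 = 65206056546/274172954927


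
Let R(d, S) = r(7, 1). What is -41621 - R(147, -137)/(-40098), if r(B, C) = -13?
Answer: -1668918871/40098 ≈ -41621.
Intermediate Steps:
R(d, S) = -13
-41621 - R(147, -137)/(-40098) = -41621 - (-13)/(-40098) = -41621 - (-13)*(-1)/40098 = -41621 - 1*13/40098 = -41621 - 13/40098 = -1668918871/40098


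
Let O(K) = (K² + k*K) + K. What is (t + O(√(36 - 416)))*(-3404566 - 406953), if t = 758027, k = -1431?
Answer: -2887785935793 + 10900944340*I*√95 ≈ -2.8878e+12 + 1.0625e+11*I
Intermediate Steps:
O(K) = K² - 1430*K (O(K) = (K² - 1431*K) + K = K² - 1430*K)
(t + O(√(36 - 416)))*(-3404566 - 406953) = (758027 + √(36 - 416)*(-1430 + √(36 - 416)))*(-3404566 - 406953) = (758027 + √(-380)*(-1430 + √(-380)))*(-3811519) = (758027 + (2*I*√95)*(-1430 + 2*I*√95))*(-3811519) = (758027 + 2*I*√95*(-1430 + 2*I*√95))*(-3811519) = -2889234313013 - 7623038*I*√95*(-1430 + 2*I*√95)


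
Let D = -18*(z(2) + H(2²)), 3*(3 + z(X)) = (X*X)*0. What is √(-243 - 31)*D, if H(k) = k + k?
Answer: -90*I*√274 ≈ -1489.8*I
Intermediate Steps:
z(X) = -3 (z(X) = -3 + ((X*X)*0)/3 = -3 + (X²*0)/3 = -3 + (⅓)*0 = -3 + 0 = -3)
H(k) = 2*k
D = -90 (D = -18*(-3 + 2*2²) = -18*(-3 + 2*4) = -18*(-3 + 8) = -18*5 = -90)
√(-243 - 31)*D = √(-243 - 31)*(-90) = √(-274)*(-90) = (I*√274)*(-90) = -90*I*√274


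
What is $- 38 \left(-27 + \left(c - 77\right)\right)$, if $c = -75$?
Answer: $6802$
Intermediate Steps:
$- 38 \left(-27 + \left(c - 77\right)\right) = - 38 \left(-27 - 152\right) = \left(-38\right) \left(-179\right) = 6802$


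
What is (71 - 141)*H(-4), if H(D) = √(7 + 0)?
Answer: -70*√7 ≈ -185.20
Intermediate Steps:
H(D) = √7
(71 - 141)*H(-4) = (71 - 141)*√7 = -70*√7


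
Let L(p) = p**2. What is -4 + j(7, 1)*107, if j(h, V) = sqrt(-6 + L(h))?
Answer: -4 + 107*sqrt(43) ≈ 697.65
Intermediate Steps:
j(h, V) = sqrt(-6 + h**2)
-4 + j(7, 1)*107 = -4 + sqrt(-6 + 7**2)*107 = -4 + sqrt(-6 + 49)*107 = -4 + sqrt(43)*107 = -4 + 107*sqrt(43)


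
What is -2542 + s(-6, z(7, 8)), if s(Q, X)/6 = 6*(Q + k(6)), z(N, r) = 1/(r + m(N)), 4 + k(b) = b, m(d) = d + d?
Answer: -2686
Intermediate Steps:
m(d) = 2*d
k(b) = -4 + b
z(N, r) = 1/(r + 2*N)
s(Q, X) = 72 + 36*Q (s(Q, X) = 6*(6*(Q + (-4 + 6))) = 6*(6*(Q + 2)) = 6*(6*(2 + Q)) = 6*(12 + 6*Q) = 72 + 36*Q)
-2542 + s(-6, z(7, 8)) = -2542 + (72 + 36*(-6)) = -2542 + (72 - 216) = -2542 - 144 = -2686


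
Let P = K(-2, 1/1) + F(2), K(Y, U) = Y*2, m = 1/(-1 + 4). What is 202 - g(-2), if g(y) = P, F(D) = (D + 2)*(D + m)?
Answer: 590/3 ≈ 196.67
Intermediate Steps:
m = ⅓ (m = 1/3 = ⅓ ≈ 0.33333)
K(Y, U) = 2*Y
F(D) = (2 + D)*(⅓ + D) (F(D) = (D + 2)*(D + ⅓) = (2 + D)*(⅓ + D))
P = 16/3 (P = 2*(-2) + (⅔ + 2² + (7/3)*2) = -4 + (⅔ + 4 + 14/3) = -4 + 28/3 = 16/3 ≈ 5.3333)
g(y) = 16/3
202 - g(-2) = 202 - 1*16/3 = 202 - 16/3 = 590/3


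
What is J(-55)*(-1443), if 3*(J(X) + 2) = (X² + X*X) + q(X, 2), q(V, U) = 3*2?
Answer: -2910050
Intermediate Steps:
q(V, U) = 6
J(X) = 2*X²/3 (J(X) = -2 + ((X² + X*X) + 6)/3 = -2 + ((X² + X²) + 6)/3 = -2 + (2*X² + 6)/3 = -2 + (6 + 2*X²)/3 = -2 + (2 + 2*X²/3) = 2*X²/3)
J(-55)*(-1443) = ((⅔)*(-55)²)*(-1443) = ((⅔)*3025)*(-1443) = (6050/3)*(-1443) = -2910050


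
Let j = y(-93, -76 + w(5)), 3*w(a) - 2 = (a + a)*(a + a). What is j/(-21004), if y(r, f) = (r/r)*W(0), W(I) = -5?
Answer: 5/21004 ≈ 0.00023805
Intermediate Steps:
w(a) = ⅔ + 4*a²/3 (w(a) = ⅔ + ((a + a)*(a + a))/3 = ⅔ + ((2*a)*(2*a))/3 = ⅔ + (4*a²)/3 = ⅔ + 4*a²/3)
y(r, f) = -5 (y(r, f) = (r/r)*(-5) = 1*(-5) = -5)
j = -5
j/(-21004) = -5/(-21004) = -5*(-1/21004) = 5/21004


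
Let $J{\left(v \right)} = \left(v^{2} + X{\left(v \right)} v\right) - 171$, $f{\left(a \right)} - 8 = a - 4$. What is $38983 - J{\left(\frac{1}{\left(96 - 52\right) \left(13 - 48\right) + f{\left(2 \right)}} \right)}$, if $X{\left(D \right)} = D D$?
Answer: $\frac{141335811015283}{3609741304} \approx 39154.0$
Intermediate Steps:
$f{\left(a \right)} = 4 + a$ ($f{\left(a \right)} = 8 + \left(a - 4\right) = 8 + \left(-4 + a\right) = 4 + a$)
$X{\left(D \right)} = D^{2}$
$J{\left(v \right)} = -171 + v^{2} + v^{3}$ ($J{\left(v \right)} = \left(v^{2} + v^{2} v\right) - 171 = \left(v^{2} + v^{3}\right) - 171 = -171 + v^{2} + v^{3}$)
$38983 - J{\left(\frac{1}{\left(96 - 52\right) \left(13 - 48\right) + f{\left(2 \right)}} \right)} = 38983 - \left(-171 + \left(\frac{1}{\left(96 - 52\right) \left(13 - 48\right) + \left(4 + 2\right)}\right)^{2} + \left(\frac{1}{\left(96 - 52\right) \left(13 - 48\right) + \left(4 + 2\right)}\right)^{3}\right) = 38983 - \left(-171 + \left(\frac{1}{44 \left(-35\right) + 6}\right)^{2} + \left(\frac{1}{44 \left(-35\right) + 6}\right)^{3}\right) = 38983 - \left(-171 + \left(\frac{1}{-1540 + 6}\right)^{2} + \left(\frac{1}{-1540 + 6}\right)^{3}\right) = 38983 - \left(-171 + \left(\frac{1}{-1534}\right)^{2} + \left(\frac{1}{-1534}\right)^{3}\right) = 38983 - \left(-171 + \left(- \frac{1}{1534}\right)^{2} + \left(- \frac{1}{1534}\right)^{3}\right) = 38983 - \left(-171 + \frac{1}{2353156} - \frac{1}{3609741304}\right) = 38983 - - \frac{617265761451}{3609741304} = 38983 + \frac{617265761451}{3609741304} = \frac{141335811015283}{3609741304}$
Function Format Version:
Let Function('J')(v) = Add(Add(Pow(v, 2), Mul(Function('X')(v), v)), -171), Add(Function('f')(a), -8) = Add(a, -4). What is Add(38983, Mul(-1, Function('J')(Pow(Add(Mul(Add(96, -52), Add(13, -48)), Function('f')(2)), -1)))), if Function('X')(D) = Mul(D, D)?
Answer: Rational(141335811015283, 3609741304) ≈ 39154.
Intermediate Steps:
Function('f')(a) = Add(4, a) (Function('f')(a) = Add(8, Add(a, -4)) = Add(8, Add(-4, a)) = Add(4, a))
Function('X')(D) = Pow(D, 2)
Function('J')(v) = Add(-171, Pow(v, 2), Pow(v, 3)) (Function('J')(v) = Add(Add(Pow(v, 2), Mul(Pow(v, 2), v)), -171) = Add(Add(Pow(v, 2), Pow(v, 3)), -171) = Add(-171, Pow(v, 2), Pow(v, 3)))
Add(38983, Mul(-1, Function('J')(Pow(Add(Mul(Add(96, -52), Add(13, -48)), Function('f')(2)), -1)))) = Add(38983, Mul(-1, Add(-171, Pow(Pow(Add(Mul(Add(96, -52), Add(13, -48)), Add(4, 2)), -1), 2), Pow(Pow(Add(Mul(Add(96, -52), Add(13, -48)), Add(4, 2)), -1), 3)))) = Add(38983, Mul(-1, Add(-171, Pow(Pow(Add(Mul(44, -35), 6), -1), 2), Pow(Pow(Add(Mul(44, -35), 6), -1), 3)))) = Add(38983, Mul(-1, Add(-171, Pow(Pow(Add(-1540, 6), -1), 2), Pow(Pow(Add(-1540, 6), -1), 3)))) = Add(38983, Mul(-1, Add(-171, Pow(Pow(-1534, -1), 2), Pow(Pow(-1534, -1), 3)))) = Add(38983, Mul(-1, Add(-171, Pow(Rational(-1, 1534), 2), Pow(Rational(-1, 1534), 3)))) = Add(38983, Mul(-1, Add(-171, Rational(1, 2353156), Rational(-1, 3609741304)))) = Add(38983, Mul(-1, Rational(-617265761451, 3609741304))) = Add(38983, Rational(617265761451, 3609741304)) = Rational(141335811015283, 3609741304)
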